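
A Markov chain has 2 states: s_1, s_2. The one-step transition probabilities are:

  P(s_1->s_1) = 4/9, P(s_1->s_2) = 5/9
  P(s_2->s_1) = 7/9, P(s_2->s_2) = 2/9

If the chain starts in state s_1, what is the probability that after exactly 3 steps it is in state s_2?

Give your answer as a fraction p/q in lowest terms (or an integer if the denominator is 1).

Answer: 35/81

Derivation:
Computing P^3 by repeated multiplication:
P^1 =
  s_1: [4/9, 5/9]
  s_2: [7/9, 2/9]
P^2 =
  s_1: [17/27, 10/27]
  s_2: [14/27, 13/27]
P^3 =
  s_1: [46/81, 35/81]
  s_2: [49/81, 32/81]

(P^3)[s_1 -> s_2] = 35/81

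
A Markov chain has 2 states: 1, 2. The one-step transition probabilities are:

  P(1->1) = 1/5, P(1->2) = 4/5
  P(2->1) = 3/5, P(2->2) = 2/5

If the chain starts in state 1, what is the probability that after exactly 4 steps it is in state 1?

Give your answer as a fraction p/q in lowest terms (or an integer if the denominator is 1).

Computing P^4 by repeated multiplication:
P^1 =
  1: [1/5, 4/5]
  2: [3/5, 2/5]
P^2 =
  1: [13/25, 12/25]
  2: [9/25, 16/25]
P^3 =
  1: [49/125, 76/125]
  2: [57/125, 68/125]
P^4 =
  1: [277/625, 348/625]
  2: [261/625, 364/625]

(P^4)[1 -> 1] = 277/625

Answer: 277/625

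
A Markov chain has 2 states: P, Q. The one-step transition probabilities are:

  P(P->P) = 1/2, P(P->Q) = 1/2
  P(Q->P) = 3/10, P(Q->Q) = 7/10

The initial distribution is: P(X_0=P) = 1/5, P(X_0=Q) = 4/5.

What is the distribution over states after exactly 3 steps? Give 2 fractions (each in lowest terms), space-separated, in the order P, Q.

Answer: 467/1250 783/1250

Derivation:
Propagating the distribution step by step (d_{t+1} = d_t * P):
d_0 = (P=1/5, Q=4/5)
  d_1[P] = 1/5*1/2 + 4/5*3/10 = 17/50
  d_1[Q] = 1/5*1/2 + 4/5*7/10 = 33/50
d_1 = (P=17/50, Q=33/50)
  d_2[P] = 17/50*1/2 + 33/50*3/10 = 46/125
  d_2[Q] = 17/50*1/2 + 33/50*7/10 = 79/125
d_2 = (P=46/125, Q=79/125)
  d_3[P] = 46/125*1/2 + 79/125*3/10 = 467/1250
  d_3[Q] = 46/125*1/2 + 79/125*7/10 = 783/1250
d_3 = (P=467/1250, Q=783/1250)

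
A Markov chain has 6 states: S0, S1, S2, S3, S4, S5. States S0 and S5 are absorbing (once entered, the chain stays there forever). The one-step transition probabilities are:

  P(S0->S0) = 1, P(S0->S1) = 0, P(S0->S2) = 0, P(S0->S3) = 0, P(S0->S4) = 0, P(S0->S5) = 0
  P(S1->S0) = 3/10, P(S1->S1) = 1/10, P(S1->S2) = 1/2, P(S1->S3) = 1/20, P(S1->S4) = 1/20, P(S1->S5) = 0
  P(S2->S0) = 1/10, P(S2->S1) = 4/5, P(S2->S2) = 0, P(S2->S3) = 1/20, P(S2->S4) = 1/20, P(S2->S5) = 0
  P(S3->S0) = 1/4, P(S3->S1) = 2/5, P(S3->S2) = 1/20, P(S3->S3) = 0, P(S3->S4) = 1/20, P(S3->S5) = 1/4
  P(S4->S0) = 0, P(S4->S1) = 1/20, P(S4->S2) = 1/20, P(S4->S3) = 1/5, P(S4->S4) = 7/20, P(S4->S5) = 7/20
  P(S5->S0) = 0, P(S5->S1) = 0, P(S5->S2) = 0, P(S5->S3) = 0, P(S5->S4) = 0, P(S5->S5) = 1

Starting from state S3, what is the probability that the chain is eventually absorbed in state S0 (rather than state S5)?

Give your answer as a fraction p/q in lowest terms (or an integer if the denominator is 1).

Let a_i = P(absorbed in S0 | start in state i).
Boundary conditions: a_S0 = 1, a_S5 = 0.
For each transient state i, a_i = sum_j P(i->j) * a_j:
  a_S1 = 3/10*a_S0 + 1/10*a_S1 + 1/2*a_S2 + 1/20*a_S3 + 1/20*a_S4 + 0*a_S5
  a_S2 = 1/10*a_S0 + 4/5*a_S1 + 0*a_S2 + 1/20*a_S3 + 1/20*a_S4 + 0*a_S5
  a_S3 = 1/4*a_S0 + 2/5*a_S1 + 1/20*a_S2 + 0*a_S3 + 1/20*a_S4 + 1/4*a_S5
  a_S4 = 0*a_S0 + 1/20*a_S1 + 1/20*a_S2 + 1/5*a_S3 + 7/20*a_S4 + 7/20*a_S5

Substituting a_S0 = 1 and a_S5 = 0, rearrange to (I - Q) a = r where r[i] = P(i -> S0):
  [9/10, -1/2, -1/20, -1/20] . (a_S1, a_S2, a_S3, a_S4) = 3/10
  [-4/5, 1, -1/20, -1/20] . (a_S1, a_S2, a_S3, a_S4) = 1/10
  [-2/5, -1/20, 1, -1/20] . (a_S1, a_S2, a_S3, a_S4) = 1/4
  [-1/20, -1/20, -1/5, 13/20] . (a_S1, a_S2, a_S3, a_S4) = 0

Solving yields:
  a_S1 = 6373/7533
  a_S2 = 18655/22599
  a_S3 = 14600/22599
  a_S4 = 274/837

Starting state is S3, so the absorption probability is a_S3 = 14600/22599.

Answer: 14600/22599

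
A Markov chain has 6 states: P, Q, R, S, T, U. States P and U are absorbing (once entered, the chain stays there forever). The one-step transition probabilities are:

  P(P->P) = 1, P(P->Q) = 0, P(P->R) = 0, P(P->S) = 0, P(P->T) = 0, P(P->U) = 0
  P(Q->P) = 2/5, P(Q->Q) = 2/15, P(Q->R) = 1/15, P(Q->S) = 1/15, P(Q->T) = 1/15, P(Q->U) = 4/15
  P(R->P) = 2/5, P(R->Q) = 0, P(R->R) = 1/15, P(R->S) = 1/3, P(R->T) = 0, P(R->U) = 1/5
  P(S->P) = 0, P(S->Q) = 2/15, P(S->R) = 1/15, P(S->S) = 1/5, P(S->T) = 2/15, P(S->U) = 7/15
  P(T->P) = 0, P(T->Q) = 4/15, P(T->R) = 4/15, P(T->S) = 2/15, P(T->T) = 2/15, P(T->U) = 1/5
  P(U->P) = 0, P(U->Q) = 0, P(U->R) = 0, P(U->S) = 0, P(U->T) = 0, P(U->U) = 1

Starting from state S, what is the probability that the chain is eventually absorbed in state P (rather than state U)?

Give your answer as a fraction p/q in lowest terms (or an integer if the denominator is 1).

Let a_i = P(absorbed in P | start in state i).
Boundary conditions: a_P = 1, a_U = 0.
For each transient state i, a_i = sum_j P(i->j) * a_j:
  a_Q = 2/5*a_P + 2/15*a_Q + 1/15*a_R + 1/15*a_S + 1/15*a_T + 4/15*a_U
  a_R = 2/5*a_P + 0*a_Q + 1/15*a_R + 1/3*a_S + 0*a_T + 1/5*a_U
  a_S = 0*a_P + 2/15*a_Q + 1/15*a_R + 1/5*a_S + 2/15*a_T + 7/15*a_U
  a_T = 0*a_P + 4/15*a_Q + 4/15*a_R + 2/15*a_S + 2/15*a_T + 1/5*a_U

Substituting a_P = 1 and a_U = 0, rearrange to (I - Q) a = r where r[i] = P(i -> P):
  [13/15, -1/15, -1/15, -1/15] . (a_Q, a_R, a_S, a_T) = 2/5
  [0, 14/15, -1/3, 0] . (a_Q, a_R, a_S, a_T) = 2/5
  [-2/15, -1/15, 4/5, -2/15] . (a_Q, a_R, a_S, a_T) = 0
  [-4/15, -4/15, -2/15, 13/15] . (a_Q, a_R, a_S, a_T) = 0

Solving yields:
  a_Q = 13476/24905
  a_R = 2472/4981
  a_S = 4722/24905
  a_T = 8676/24905

Starting state is S, so the absorption probability is a_S = 4722/24905.

Answer: 4722/24905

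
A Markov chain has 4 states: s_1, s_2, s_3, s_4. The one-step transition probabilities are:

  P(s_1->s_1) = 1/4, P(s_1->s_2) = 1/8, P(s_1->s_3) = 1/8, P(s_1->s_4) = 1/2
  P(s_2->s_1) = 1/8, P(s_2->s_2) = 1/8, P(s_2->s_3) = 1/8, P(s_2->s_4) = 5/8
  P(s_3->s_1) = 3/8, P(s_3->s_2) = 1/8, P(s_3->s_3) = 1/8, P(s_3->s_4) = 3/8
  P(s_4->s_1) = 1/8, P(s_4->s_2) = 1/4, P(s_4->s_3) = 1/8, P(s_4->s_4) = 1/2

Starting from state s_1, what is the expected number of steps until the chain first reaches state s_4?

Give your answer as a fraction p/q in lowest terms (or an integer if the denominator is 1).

Answer: 2

Derivation:
Let h_i = expected steps to first reach s_4 from state i.
Boundary: h_s_4 = 0.
First-step equations for the other states:
  h_s_1 = 1 + 1/4*h_s_1 + 1/8*h_s_2 + 1/8*h_s_3 + 1/2*h_s_4
  h_s_2 = 1 + 1/8*h_s_1 + 1/8*h_s_2 + 1/8*h_s_3 + 5/8*h_s_4
  h_s_3 = 1 + 3/8*h_s_1 + 1/8*h_s_2 + 1/8*h_s_3 + 3/8*h_s_4

Substituting h_s_4 = 0 and rearranging gives the linear system (I - Q) h = 1:
  [3/4, -1/8, -1/8] . (h_s_1, h_s_2, h_s_3) = 1
  [-1/8, 7/8, -1/8] . (h_s_1, h_s_2, h_s_3) = 1
  [-3/8, -1/8, 7/8] . (h_s_1, h_s_2, h_s_3) = 1

Solving yields:
  h_s_1 = 2
  h_s_2 = 7/4
  h_s_3 = 9/4

Starting state is s_1, so the expected hitting time is h_s_1 = 2.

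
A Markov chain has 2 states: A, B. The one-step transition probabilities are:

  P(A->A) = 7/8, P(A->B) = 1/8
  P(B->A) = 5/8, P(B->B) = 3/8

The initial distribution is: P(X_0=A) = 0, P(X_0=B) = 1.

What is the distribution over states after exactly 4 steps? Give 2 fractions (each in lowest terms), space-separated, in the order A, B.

Answer: 425/512 87/512

Derivation:
Propagating the distribution step by step (d_{t+1} = d_t * P):
d_0 = (A=0, B=1)
  d_1[A] = 0*7/8 + 1*5/8 = 5/8
  d_1[B] = 0*1/8 + 1*3/8 = 3/8
d_1 = (A=5/8, B=3/8)
  d_2[A] = 5/8*7/8 + 3/8*5/8 = 25/32
  d_2[B] = 5/8*1/8 + 3/8*3/8 = 7/32
d_2 = (A=25/32, B=7/32)
  d_3[A] = 25/32*7/8 + 7/32*5/8 = 105/128
  d_3[B] = 25/32*1/8 + 7/32*3/8 = 23/128
d_3 = (A=105/128, B=23/128)
  d_4[A] = 105/128*7/8 + 23/128*5/8 = 425/512
  d_4[B] = 105/128*1/8 + 23/128*3/8 = 87/512
d_4 = (A=425/512, B=87/512)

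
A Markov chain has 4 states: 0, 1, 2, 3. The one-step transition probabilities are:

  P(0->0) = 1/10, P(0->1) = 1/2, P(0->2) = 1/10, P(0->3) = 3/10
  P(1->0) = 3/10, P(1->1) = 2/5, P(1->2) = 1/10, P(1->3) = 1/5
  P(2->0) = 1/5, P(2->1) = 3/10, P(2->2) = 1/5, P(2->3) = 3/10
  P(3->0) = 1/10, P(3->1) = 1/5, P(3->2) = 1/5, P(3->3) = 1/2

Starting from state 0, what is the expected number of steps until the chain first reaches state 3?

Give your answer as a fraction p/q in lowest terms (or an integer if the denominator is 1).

Let h_i = expected steps to first reach 3 from state i.
Boundary: h_3 = 0.
First-step equations for the other states:
  h_0 = 1 + 1/10*h_0 + 1/2*h_1 + 1/10*h_2 + 3/10*h_3
  h_1 = 1 + 3/10*h_0 + 2/5*h_1 + 1/10*h_2 + 1/5*h_3
  h_2 = 1 + 1/5*h_0 + 3/10*h_1 + 1/5*h_2 + 3/10*h_3

Substituting h_3 = 0 and rearranging gives the linear system (I - Q) h = 1:
  [9/10, -1/2, -1/10] . (h_0, h_1, h_2) = 1
  [-3/10, 3/5, -1/10] . (h_0, h_1, h_2) = 1
  [-1/5, -3/10, 4/5] . (h_0, h_1, h_2) = 1

Solving yields:
  h_0 = 495/127
  h_1 = 540/127
  h_2 = 485/127

Starting state is 0, so the expected hitting time is h_0 = 495/127.

Answer: 495/127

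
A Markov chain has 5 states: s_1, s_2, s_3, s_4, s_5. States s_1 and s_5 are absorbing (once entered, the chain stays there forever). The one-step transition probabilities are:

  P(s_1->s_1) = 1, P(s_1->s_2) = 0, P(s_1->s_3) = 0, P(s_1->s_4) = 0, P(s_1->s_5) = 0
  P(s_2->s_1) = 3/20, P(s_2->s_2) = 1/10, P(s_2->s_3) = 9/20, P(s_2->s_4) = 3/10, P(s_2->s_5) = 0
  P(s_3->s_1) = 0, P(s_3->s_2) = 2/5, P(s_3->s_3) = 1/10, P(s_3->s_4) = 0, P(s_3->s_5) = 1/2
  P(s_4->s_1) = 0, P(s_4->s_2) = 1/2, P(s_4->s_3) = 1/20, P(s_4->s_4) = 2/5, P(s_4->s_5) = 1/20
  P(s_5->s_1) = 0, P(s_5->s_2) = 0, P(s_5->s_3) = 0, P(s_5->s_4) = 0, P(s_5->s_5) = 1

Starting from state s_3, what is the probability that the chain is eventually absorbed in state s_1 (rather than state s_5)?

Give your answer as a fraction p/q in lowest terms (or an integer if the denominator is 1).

Let a_i = P(absorbed in s_1 | start in state i).
Boundary conditions: a_s_1 = 1, a_s_5 = 0.
For each transient state i, a_i = sum_j P(i->j) * a_j:
  a_s_2 = 3/20*a_s_1 + 1/10*a_s_2 + 9/20*a_s_3 + 3/10*a_s_4 + 0*a_s_5
  a_s_3 = 0*a_s_1 + 2/5*a_s_2 + 1/10*a_s_3 + 0*a_s_4 + 1/2*a_s_5
  a_s_4 = 0*a_s_1 + 1/2*a_s_2 + 1/20*a_s_3 + 2/5*a_s_4 + 1/20*a_s_5

Substituting a_s_1 = 1 and a_s_5 = 0, rearrange to (I - Q) a = r where r[i] = P(i -> s_1):
  [9/10, -9/20, -3/10] . (a_s_2, a_s_3, a_s_4) = 3/20
  [-2/5, 9/10, 0] . (a_s_2, a_s_3, a_s_4) = 0
  [-1/2, -1/20, 3/5] . (a_s_2, a_s_3, a_s_4) = 0

Solving yields:
  a_s_2 = 27/79
  a_s_3 = 12/79
  a_s_4 = 47/158

Starting state is s_3, so the absorption probability is a_s_3 = 12/79.

Answer: 12/79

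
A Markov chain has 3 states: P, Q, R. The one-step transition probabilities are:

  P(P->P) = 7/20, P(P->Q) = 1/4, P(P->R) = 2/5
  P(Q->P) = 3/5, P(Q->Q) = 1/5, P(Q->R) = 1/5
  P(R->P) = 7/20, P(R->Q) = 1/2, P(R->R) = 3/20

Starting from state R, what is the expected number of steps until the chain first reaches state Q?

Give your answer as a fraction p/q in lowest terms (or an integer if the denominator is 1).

Let h_i = expected steps to first reach Q from state i.
Boundary: h_Q = 0.
First-step equations for the other states:
  h_P = 1 + 7/20*h_P + 1/4*h_Q + 2/5*h_R
  h_R = 1 + 7/20*h_P + 1/2*h_Q + 3/20*h_R

Substituting h_Q = 0 and rearranging gives the linear system (I - Q) h = 1:
  [13/20, -2/5] . (h_P, h_R) = 1
  [-7/20, 17/20] . (h_P, h_R) = 1

Solving yields:
  h_P = 100/33
  h_R = 80/33

Starting state is R, so the expected hitting time is h_R = 80/33.

Answer: 80/33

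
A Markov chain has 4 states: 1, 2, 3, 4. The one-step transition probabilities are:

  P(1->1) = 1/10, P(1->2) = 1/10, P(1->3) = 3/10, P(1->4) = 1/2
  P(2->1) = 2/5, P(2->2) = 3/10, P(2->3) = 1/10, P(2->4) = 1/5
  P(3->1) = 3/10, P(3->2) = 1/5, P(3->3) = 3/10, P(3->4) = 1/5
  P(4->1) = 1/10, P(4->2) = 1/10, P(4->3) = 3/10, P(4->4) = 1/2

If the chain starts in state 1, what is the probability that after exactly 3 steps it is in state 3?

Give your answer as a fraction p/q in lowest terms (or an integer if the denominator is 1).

Computing P^3 by repeated multiplication:
P^1 =
  1: [1/10, 1/10, 3/10, 1/2]
  2: [2/5, 3/10, 1/10, 1/5]
  3: [3/10, 1/5, 3/10, 1/5]
  4: [1/10, 1/10, 3/10, 1/2]
P^2 =
  1: [19/100, 3/20, 7/25, 19/50]
  2: [21/100, 17/100, 6/25, 19/50]
  3: [11/50, 17/100, 13/50, 7/20]
  4: [19/100, 3/20, 7/25, 19/50]
P^3 =
  1: [201/1000, 79/500, 27/100, 371/1000]
  2: [199/1000, 79/500, 133/500, 377/1000]
  3: [203/1000, 4/25, 133/500, 371/1000]
  4: [201/1000, 79/500, 27/100, 371/1000]

(P^3)[1 -> 3] = 27/100

Answer: 27/100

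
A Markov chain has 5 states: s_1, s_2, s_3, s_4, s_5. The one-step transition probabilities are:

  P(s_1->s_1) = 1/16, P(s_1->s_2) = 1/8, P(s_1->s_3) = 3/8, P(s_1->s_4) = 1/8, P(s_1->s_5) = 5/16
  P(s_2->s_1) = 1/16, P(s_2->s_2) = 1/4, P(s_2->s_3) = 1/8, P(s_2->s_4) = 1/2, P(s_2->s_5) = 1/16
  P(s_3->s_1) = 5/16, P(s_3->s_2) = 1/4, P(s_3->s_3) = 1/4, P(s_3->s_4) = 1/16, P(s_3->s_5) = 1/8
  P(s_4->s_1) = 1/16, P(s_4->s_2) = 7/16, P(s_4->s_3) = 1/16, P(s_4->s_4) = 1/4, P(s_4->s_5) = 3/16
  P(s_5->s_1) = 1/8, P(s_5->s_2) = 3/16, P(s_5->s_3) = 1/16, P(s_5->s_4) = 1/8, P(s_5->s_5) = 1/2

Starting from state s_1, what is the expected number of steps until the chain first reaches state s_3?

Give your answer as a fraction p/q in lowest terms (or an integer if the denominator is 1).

Answer: 4452/667

Derivation:
Let h_i = expected steps to first reach s_3 from state i.
Boundary: h_s_3 = 0.
First-step equations for the other states:
  h_s_1 = 1 + 1/16*h_s_1 + 1/8*h_s_2 + 3/8*h_s_3 + 1/8*h_s_4 + 5/16*h_s_5
  h_s_2 = 1 + 1/16*h_s_1 + 1/4*h_s_2 + 1/8*h_s_3 + 1/2*h_s_4 + 1/16*h_s_5
  h_s_4 = 1 + 1/16*h_s_1 + 7/16*h_s_2 + 1/16*h_s_3 + 1/4*h_s_4 + 3/16*h_s_5
  h_s_5 = 1 + 1/8*h_s_1 + 3/16*h_s_2 + 1/16*h_s_3 + 1/8*h_s_4 + 1/2*h_s_5

Substituting h_s_3 = 0 and rearranging gives the linear system (I - Q) h = 1:
  [15/16, -1/8, -1/8, -5/16] . (h_s_1, h_s_2, h_s_4, h_s_5) = 1
  [-1/16, 3/4, -1/2, -1/16] . (h_s_1, h_s_2, h_s_4, h_s_5) = 1
  [-1/16, -7/16, 3/4, -3/16] . (h_s_1, h_s_2, h_s_4, h_s_5) = 1
  [-1/8, -3/16, -1/8, 1/2] . (h_s_1, h_s_2, h_s_4, h_s_5) = 1

Solving yields:
  h_s_1 = 4452/667
  h_s_2 = 6008/667
  h_s_4 = 6336/667
  h_s_5 = 6284/667

Starting state is s_1, so the expected hitting time is h_s_1 = 4452/667.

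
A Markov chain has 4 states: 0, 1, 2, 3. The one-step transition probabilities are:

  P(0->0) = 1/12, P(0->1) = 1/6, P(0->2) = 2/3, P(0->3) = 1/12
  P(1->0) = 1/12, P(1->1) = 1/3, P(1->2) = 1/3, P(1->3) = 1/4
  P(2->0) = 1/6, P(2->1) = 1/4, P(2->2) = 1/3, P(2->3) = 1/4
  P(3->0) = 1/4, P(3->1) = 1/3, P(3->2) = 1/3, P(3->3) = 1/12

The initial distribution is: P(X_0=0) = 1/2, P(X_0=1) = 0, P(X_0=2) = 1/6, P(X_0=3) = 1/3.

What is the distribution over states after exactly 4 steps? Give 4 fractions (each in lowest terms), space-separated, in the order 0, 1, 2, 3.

Propagating the distribution step by step (d_{t+1} = d_t * P):
d_0 = (0=1/2, 1=0, 2=1/6, 3=1/3)
  d_1[0] = 1/2*1/12 + 0*1/12 + 1/6*1/6 + 1/3*1/4 = 11/72
  d_1[1] = 1/2*1/6 + 0*1/3 + 1/6*1/4 + 1/3*1/3 = 17/72
  d_1[2] = 1/2*2/3 + 0*1/3 + 1/6*1/3 + 1/3*1/3 = 1/2
  d_1[3] = 1/2*1/12 + 0*1/4 + 1/6*1/4 + 1/3*1/12 = 1/9
d_1 = (0=11/72, 1=17/72, 2=1/2, 3=1/9)
  d_2[0] = 11/72*1/12 + 17/72*1/12 + 1/2*1/6 + 1/9*1/4 = 31/216
  d_2[1] = 11/72*1/6 + 17/72*1/3 + 1/2*1/4 + 1/9*1/3 = 115/432
  d_2[2] = 11/72*2/3 + 17/72*1/3 + 1/2*1/3 + 1/9*1/3 = 83/216
  d_2[3] = 11/72*1/12 + 17/72*1/4 + 1/2*1/4 + 1/9*1/12 = 89/432
d_2 = (0=31/216, 1=115/432, 2=83/216, 3=89/432)
  d_3[0] = 31/216*1/12 + 115/432*1/12 + 83/216*1/6 + 89/432*1/4 = 97/648
  d_3[1] = 31/216*1/6 + 115/432*1/3 + 83/216*1/4 + 89/432*1/3 = 719/2592
  d_3[2] = 31/216*2/3 + 115/432*1/3 + 83/216*1/3 + 89/432*1/3 = 247/648
  d_3[3] = 31/216*1/12 + 115/432*1/4 + 83/216*1/4 + 89/432*1/12 = 497/2592
d_3 = (0=97/648, 1=719/2592, 2=247/648, 3=497/2592)
  d_4[0] = 97/648*1/12 + 719/2592*1/12 + 247/648*1/6 + 497/2592*1/4 = 2287/15552
  d_4[1] = 97/648*1/6 + 719/2592*1/3 + 247/648*1/4 + 497/2592*1/3 = 239/864
  d_4[2] = 97/648*2/3 + 719/2592*1/3 + 247/648*1/3 + 497/2592*1/3 = 745/1944
  d_4[3] = 97/648*1/12 + 719/2592*1/4 + 247/648*1/4 + 497/2592*1/12 = 1001/5184
d_4 = (0=2287/15552, 1=239/864, 2=745/1944, 3=1001/5184)

Answer: 2287/15552 239/864 745/1944 1001/5184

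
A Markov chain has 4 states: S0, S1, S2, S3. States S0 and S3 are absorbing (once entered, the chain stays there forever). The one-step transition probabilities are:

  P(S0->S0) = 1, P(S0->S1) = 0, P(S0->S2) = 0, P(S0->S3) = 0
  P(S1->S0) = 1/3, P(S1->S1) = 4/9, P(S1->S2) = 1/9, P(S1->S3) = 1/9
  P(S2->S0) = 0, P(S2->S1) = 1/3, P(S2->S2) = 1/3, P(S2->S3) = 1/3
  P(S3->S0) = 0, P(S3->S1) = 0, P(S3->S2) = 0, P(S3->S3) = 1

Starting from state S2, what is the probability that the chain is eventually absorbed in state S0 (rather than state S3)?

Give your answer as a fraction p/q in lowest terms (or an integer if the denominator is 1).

Answer: 1/3

Derivation:
Let a_i = P(absorbed in S0 | start in state i).
Boundary conditions: a_S0 = 1, a_S3 = 0.
For each transient state i, a_i = sum_j P(i->j) * a_j:
  a_S1 = 1/3*a_S0 + 4/9*a_S1 + 1/9*a_S2 + 1/9*a_S3
  a_S2 = 0*a_S0 + 1/3*a_S1 + 1/3*a_S2 + 1/3*a_S3

Substituting a_S0 = 1 and a_S3 = 0, rearrange to (I - Q) a = r where r[i] = P(i -> S0):
  [5/9, -1/9] . (a_S1, a_S2) = 1/3
  [-1/3, 2/3] . (a_S1, a_S2) = 0

Solving yields:
  a_S1 = 2/3
  a_S2 = 1/3

Starting state is S2, so the absorption probability is a_S2 = 1/3.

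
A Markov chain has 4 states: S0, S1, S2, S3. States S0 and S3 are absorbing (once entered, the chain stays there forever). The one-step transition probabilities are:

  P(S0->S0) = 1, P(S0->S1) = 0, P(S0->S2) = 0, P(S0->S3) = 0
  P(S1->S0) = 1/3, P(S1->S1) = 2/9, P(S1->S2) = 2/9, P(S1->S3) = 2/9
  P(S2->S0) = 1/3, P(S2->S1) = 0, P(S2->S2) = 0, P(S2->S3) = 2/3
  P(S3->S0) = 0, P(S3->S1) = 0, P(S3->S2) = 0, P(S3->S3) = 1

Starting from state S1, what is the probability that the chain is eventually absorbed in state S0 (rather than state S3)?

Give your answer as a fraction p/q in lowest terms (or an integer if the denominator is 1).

Let a_i = P(absorbed in S0 | start in state i).
Boundary conditions: a_S0 = 1, a_S3 = 0.
For each transient state i, a_i = sum_j P(i->j) * a_j:
  a_S1 = 1/3*a_S0 + 2/9*a_S1 + 2/9*a_S2 + 2/9*a_S3
  a_S2 = 1/3*a_S0 + 0*a_S1 + 0*a_S2 + 2/3*a_S3

Substituting a_S0 = 1 and a_S3 = 0, rearrange to (I - Q) a = r where r[i] = P(i -> S0):
  [7/9, -2/9] . (a_S1, a_S2) = 1/3
  [0, 1] . (a_S1, a_S2) = 1/3

Solving yields:
  a_S1 = 11/21
  a_S2 = 1/3

Starting state is S1, so the absorption probability is a_S1 = 11/21.

Answer: 11/21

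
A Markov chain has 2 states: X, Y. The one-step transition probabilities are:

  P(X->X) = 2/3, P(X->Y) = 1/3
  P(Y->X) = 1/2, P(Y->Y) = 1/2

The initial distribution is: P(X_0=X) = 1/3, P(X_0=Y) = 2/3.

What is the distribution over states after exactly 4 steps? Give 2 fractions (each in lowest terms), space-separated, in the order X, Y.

Propagating the distribution step by step (d_{t+1} = d_t * P):
d_0 = (X=1/3, Y=2/3)
  d_1[X] = 1/3*2/3 + 2/3*1/2 = 5/9
  d_1[Y] = 1/3*1/3 + 2/3*1/2 = 4/9
d_1 = (X=5/9, Y=4/9)
  d_2[X] = 5/9*2/3 + 4/9*1/2 = 16/27
  d_2[Y] = 5/9*1/3 + 4/9*1/2 = 11/27
d_2 = (X=16/27, Y=11/27)
  d_3[X] = 16/27*2/3 + 11/27*1/2 = 97/162
  d_3[Y] = 16/27*1/3 + 11/27*1/2 = 65/162
d_3 = (X=97/162, Y=65/162)
  d_4[X] = 97/162*2/3 + 65/162*1/2 = 583/972
  d_4[Y] = 97/162*1/3 + 65/162*1/2 = 389/972
d_4 = (X=583/972, Y=389/972)

Answer: 583/972 389/972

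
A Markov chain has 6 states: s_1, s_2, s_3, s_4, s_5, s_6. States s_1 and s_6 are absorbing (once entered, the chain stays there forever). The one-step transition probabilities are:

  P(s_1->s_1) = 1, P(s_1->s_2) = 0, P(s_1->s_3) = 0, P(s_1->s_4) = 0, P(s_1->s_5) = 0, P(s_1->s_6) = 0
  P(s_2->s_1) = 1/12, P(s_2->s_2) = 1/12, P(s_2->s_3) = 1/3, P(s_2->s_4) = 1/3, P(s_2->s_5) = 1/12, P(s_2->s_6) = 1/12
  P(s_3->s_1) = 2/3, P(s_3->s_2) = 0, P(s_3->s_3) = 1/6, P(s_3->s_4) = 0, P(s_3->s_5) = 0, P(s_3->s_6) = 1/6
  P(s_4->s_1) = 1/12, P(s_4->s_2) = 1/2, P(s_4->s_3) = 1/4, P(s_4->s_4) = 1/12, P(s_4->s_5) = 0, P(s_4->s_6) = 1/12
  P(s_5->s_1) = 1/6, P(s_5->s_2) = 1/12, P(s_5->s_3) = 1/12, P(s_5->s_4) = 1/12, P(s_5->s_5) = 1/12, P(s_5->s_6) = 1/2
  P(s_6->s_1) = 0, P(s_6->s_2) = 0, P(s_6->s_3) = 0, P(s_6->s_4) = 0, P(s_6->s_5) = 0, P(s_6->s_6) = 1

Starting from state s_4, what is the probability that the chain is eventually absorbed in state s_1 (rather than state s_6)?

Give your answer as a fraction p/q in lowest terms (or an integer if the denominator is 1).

Answer: 117/175

Derivation:
Let a_i = P(absorbed in s_1 | start in state i).
Boundary conditions: a_s_1 = 1, a_s_6 = 0.
For each transient state i, a_i = sum_j P(i->j) * a_j:
  a_s_2 = 1/12*a_s_1 + 1/12*a_s_2 + 1/3*a_s_3 + 1/3*a_s_4 + 1/12*a_s_5 + 1/12*a_s_6
  a_s_3 = 2/3*a_s_1 + 0*a_s_2 + 1/6*a_s_3 + 0*a_s_4 + 0*a_s_5 + 1/6*a_s_6
  a_s_4 = 1/12*a_s_1 + 1/2*a_s_2 + 1/4*a_s_3 + 1/12*a_s_4 + 0*a_s_5 + 1/12*a_s_6
  a_s_5 = 1/6*a_s_1 + 1/12*a_s_2 + 1/12*a_s_3 + 1/12*a_s_4 + 1/12*a_s_5 + 1/2*a_s_6

Substituting a_s_1 = 1 and a_s_6 = 0, rearrange to (I - Q) a = r where r[i] = P(i -> s_1):
  [11/12, -1/3, -1/3, -1/12] . (a_s_2, a_s_3, a_s_4, a_s_5) = 1/12
  [0, 5/6, 0, 0] . (a_s_2, a_s_3, a_s_4, a_s_5) = 2/3
  [-1/2, -1/4, 11/12, 0] . (a_s_2, a_s_3, a_s_4, a_s_5) = 1/12
  [-1/12, -1/12, -1/12, 11/12] . (a_s_2, a_s_3, a_s_4, a_s_5) = 1/6

Solving yields:
  a_s_2 = 346/525
  a_s_3 = 4/5
  a_s_4 = 117/175
  a_s_5 = 197/525

Starting state is s_4, so the absorption probability is a_s_4 = 117/175.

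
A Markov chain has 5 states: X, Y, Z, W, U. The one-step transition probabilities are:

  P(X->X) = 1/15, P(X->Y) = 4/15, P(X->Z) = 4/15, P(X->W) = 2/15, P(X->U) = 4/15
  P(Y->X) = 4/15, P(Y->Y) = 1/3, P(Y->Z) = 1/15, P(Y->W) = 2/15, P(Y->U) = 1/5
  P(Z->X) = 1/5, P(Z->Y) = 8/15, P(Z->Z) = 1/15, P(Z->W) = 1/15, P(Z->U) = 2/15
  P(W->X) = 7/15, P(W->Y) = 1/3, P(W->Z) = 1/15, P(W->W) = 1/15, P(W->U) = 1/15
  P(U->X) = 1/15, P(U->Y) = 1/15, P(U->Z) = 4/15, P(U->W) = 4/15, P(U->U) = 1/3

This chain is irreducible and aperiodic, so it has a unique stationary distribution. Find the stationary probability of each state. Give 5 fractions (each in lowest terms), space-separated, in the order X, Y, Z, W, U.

The stationary distribution satisfies pi = pi * P, i.e.:
  pi_X = 1/15*pi_X + 4/15*pi_Y + 1/5*pi_Z + 7/15*pi_W + 1/15*pi_U
  pi_Y = 4/15*pi_X + 1/3*pi_Y + 8/15*pi_Z + 1/3*pi_W + 1/15*pi_U
  pi_Z = 4/15*pi_X + 1/15*pi_Y + 1/15*pi_Z + 1/15*pi_W + 4/15*pi_U
  pi_W = 2/15*pi_X + 2/15*pi_Y + 1/15*pi_Z + 1/15*pi_W + 4/15*pi_U
  pi_U = 4/15*pi_X + 1/5*pi_Y + 2/15*pi_Z + 1/15*pi_W + 1/3*pi_U
with normalization: pi_X + pi_Y + pi_Z + pi_W + pi_U = 1.

Using the first 4 balance equations plus normalization, the linear system A*pi = b is:
  [-14/15, 4/15, 1/5, 7/15, 1/15] . pi = 0
  [4/15, -2/3, 8/15, 1/3, 1/15] . pi = 0
  [4/15, 1/15, -14/15, 1/15, 4/15] . pi = 0
  [2/15, 2/15, 1/15, -14/15, 4/15] . pi = 0
  [1, 1, 1, 1, 1] . pi = 1

Solving yields:
  pi_X = 1499/7416
  pi_Y = 2173/7416
  pi_Z = 185/1236
  pi_W = 1055/7416
  pi_U = 1579/7416

Verification (pi * P):
  1499/7416*1/15 + 2173/7416*4/15 + 185/1236*1/5 + 1055/7416*7/15 + 1579/7416*1/15 = 1499/7416 = pi_X  (ok)
  1499/7416*4/15 + 2173/7416*1/3 + 185/1236*8/15 + 1055/7416*1/3 + 1579/7416*1/15 = 2173/7416 = pi_Y  (ok)
  1499/7416*4/15 + 2173/7416*1/15 + 185/1236*1/15 + 1055/7416*1/15 + 1579/7416*4/15 = 185/1236 = pi_Z  (ok)
  1499/7416*2/15 + 2173/7416*2/15 + 185/1236*1/15 + 1055/7416*1/15 + 1579/7416*4/15 = 1055/7416 = pi_W  (ok)
  1499/7416*4/15 + 2173/7416*1/5 + 185/1236*2/15 + 1055/7416*1/15 + 1579/7416*1/3 = 1579/7416 = pi_U  (ok)

Answer: 1499/7416 2173/7416 185/1236 1055/7416 1579/7416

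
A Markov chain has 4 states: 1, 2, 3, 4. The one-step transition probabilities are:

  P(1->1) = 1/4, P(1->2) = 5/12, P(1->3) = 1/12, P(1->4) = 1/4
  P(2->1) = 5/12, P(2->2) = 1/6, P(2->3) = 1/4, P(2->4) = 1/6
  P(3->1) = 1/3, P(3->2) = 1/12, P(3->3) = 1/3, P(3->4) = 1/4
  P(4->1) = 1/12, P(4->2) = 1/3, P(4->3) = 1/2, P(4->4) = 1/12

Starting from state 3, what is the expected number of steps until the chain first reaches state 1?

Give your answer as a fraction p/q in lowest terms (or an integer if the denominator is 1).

Let h_i = expected steps to first reach 1 from state i.
Boundary: h_1 = 0.
First-step equations for the other states:
  h_2 = 1 + 5/12*h_1 + 1/6*h_2 + 1/4*h_3 + 1/6*h_4
  h_3 = 1 + 1/3*h_1 + 1/12*h_2 + 1/3*h_3 + 1/4*h_4
  h_4 = 1 + 1/12*h_1 + 1/3*h_2 + 1/2*h_3 + 1/12*h_4

Substituting h_1 = 0 and rearranging gives the linear system (I - Q) h = 1:
  [5/6, -1/4, -1/6] . (h_2, h_3, h_4) = 1
  [-1/12, 2/3, -1/4] . (h_2, h_3, h_4) = 1
  [-1/3, -1/2, 11/12] . (h_2, h_3, h_4) = 1

Solving yields:
  h_2 = 112/37
  h_3 = 628/185
  h_4 = 748/185

Starting state is 3, so the expected hitting time is h_3 = 628/185.

Answer: 628/185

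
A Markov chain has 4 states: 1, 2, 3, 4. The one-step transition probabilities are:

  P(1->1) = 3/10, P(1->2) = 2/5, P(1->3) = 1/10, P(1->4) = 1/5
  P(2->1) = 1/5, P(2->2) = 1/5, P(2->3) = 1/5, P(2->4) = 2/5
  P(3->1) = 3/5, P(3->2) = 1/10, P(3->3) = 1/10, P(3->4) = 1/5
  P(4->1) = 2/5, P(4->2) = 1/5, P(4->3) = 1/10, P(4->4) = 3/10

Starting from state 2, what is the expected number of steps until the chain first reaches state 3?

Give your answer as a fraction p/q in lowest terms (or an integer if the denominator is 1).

Let h_i = expected steps to first reach 3 from state i.
Boundary: h_3 = 0.
First-step equations for the other states:
  h_1 = 1 + 3/10*h_1 + 2/5*h_2 + 1/10*h_3 + 1/5*h_4
  h_2 = 1 + 1/5*h_1 + 1/5*h_2 + 1/5*h_3 + 2/5*h_4
  h_4 = 1 + 2/5*h_1 + 1/5*h_2 + 1/10*h_3 + 3/10*h_4

Substituting h_3 = 0 and rearranging gives the linear system (I - Q) h = 1:
  [7/10, -2/5, -1/5] . (h_1, h_2, h_4) = 1
  [-1/5, 4/5, -2/5] . (h_1, h_2, h_4) = 1
  [-2/5, -1/5, 7/10] . (h_1, h_2, h_4) = 1

Solving yields:
  h_1 = 70/9
  h_2 = 515/72
  h_4 = 95/12

Starting state is 2, so the expected hitting time is h_2 = 515/72.

Answer: 515/72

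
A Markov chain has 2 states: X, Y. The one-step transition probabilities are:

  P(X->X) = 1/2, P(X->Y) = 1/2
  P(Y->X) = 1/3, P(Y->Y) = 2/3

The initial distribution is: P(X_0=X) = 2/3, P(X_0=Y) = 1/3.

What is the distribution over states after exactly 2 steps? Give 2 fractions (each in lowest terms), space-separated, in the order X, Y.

Answer: 11/27 16/27

Derivation:
Propagating the distribution step by step (d_{t+1} = d_t * P):
d_0 = (X=2/3, Y=1/3)
  d_1[X] = 2/3*1/2 + 1/3*1/3 = 4/9
  d_1[Y] = 2/3*1/2 + 1/3*2/3 = 5/9
d_1 = (X=4/9, Y=5/9)
  d_2[X] = 4/9*1/2 + 5/9*1/3 = 11/27
  d_2[Y] = 4/9*1/2 + 5/9*2/3 = 16/27
d_2 = (X=11/27, Y=16/27)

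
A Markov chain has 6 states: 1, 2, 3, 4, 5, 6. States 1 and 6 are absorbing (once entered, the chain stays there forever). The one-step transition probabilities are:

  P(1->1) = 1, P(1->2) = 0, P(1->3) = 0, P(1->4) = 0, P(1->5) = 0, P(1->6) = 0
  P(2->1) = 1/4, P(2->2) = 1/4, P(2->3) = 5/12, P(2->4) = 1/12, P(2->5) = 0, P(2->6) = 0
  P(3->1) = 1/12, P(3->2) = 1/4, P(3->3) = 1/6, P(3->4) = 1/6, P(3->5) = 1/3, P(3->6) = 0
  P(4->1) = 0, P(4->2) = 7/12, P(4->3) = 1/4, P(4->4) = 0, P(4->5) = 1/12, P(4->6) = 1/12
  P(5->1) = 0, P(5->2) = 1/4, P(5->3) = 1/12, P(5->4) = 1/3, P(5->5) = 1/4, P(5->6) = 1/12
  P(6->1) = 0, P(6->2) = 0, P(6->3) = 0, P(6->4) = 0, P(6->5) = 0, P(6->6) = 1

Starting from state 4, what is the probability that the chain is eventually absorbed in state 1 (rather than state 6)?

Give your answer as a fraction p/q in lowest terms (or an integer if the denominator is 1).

Answer: 129/170

Derivation:
Let a_i = P(absorbed in 1 | start in state i).
Boundary conditions: a_1 = 1, a_6 = 0.
For each transient state i, a_i = sum_j P(i->j) * a_j:
  a_2 = 1/4*a_1 + 1/4*a_2 + 5/12*a_3 + 1/12*a_4 + 0*a_5 + 0*a_6
  a_3 = 1/12*a_1 + 1/4*a_2 + 1/6*a_3 + 1/6*a_4 + 1/3*a_5 + 0*a_6
  a_4 = 0*a_1 + 7/12*a_2 + 1/4*a_3 + 0*a_4 + 1/12*a_5 + 1/12*a_6
  a_5 = 0*a_1 + 1/4*a_2 + 1/12*a_3 + 1/3*a_4 + 1/4*a_5 + 1/12*a_6

Substituting a_1 = 1 and a_6 = 0, rearrange to (I - Q) a = r where r[i] = P(i -> 1):
  [3/4, -5/12, -1/12, 0] . (a_2, a_3, a_4, a_5) = 1/4
  [-1/4, 5/6, -1/6, -1/3] . (a_2, a_3, a_4, a_5) = 1/12
  [-7/12, -1/4, 1, -1/12] . (a_2, a_3, a_4, a_5) = 0
  [-1/4, -1/12, -1/3, 3/4] . (a_2, a_3, a_4, a_5) = 0

Solving yields:
  a_2 = 73/85
  a_3 = 27/34
  a_4 = 129/170
  a_5 = 121/170

Starting state is 4, so the absorption probability is a_4 = 129/170.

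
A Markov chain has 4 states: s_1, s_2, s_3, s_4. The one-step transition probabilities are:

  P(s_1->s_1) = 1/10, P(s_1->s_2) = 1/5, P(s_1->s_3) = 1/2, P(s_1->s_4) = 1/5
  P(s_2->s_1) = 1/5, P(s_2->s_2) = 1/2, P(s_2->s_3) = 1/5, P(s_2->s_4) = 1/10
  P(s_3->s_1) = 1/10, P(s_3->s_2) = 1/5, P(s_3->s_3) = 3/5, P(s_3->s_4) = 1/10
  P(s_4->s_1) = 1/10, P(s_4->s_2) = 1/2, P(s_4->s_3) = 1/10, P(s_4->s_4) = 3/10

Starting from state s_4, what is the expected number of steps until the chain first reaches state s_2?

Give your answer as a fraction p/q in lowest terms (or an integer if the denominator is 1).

Let h_i = expected steps to first reach s_2 from state i.
Boundary: h_s_2 = 0.
First-step equations for the other states:
  h_s_1 = 1 + 1/10*h_s_1 + 1/5*h_s_2 + 1/2*h_s_3 + 1/5*h_s_4
  h_s_3 = 1 + 1/10*h_s_1 + 1/5*h_s_2 + 3/5*h_s_3 + 1/10*h_s_4
  h_s_4 = 1 + 1/10*h_s_1 + 1/2*h_s_2 + 1/10*h_s_3 + 3/10*h_s_4

Substituting h_s_2 = 0 and rearranging gives the linear system (I - Q) h = 1:
  [9/10, -1/2, -1/5] . (h_s_1, h_s_3, h_s_4) = 1
  [-1/10, 2/5, -1/10] . (h_s_1, h_s_3, h_s_4) = 1
  [-1/10, -1/10, 7/10] . (h_s_1, h_s_3, h_s_4) = 1

Solving yields:
  h_s_1 = 770/193
  h_s_3 = 800/193
  h_s_4 = 500/193

Starting state is s_4, so the expected hitting time is h_s_4 = 500/193.

Answer: 500/193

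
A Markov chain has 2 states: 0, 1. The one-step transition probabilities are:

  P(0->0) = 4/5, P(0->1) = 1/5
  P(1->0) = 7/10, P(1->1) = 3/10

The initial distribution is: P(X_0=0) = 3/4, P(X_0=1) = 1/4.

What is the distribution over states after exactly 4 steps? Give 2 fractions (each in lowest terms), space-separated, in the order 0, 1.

Answer: 31111/40000 8889/40000

Derivation:
Propagating the distribution step by step (d_{t+1} = d_t * P):
d_0 = (0=3/4, 1=1/4)
  d_1[0] = 3/4*4/5 + 1/4*7/10 = 31/40
  d_1[1] = 3/4*1/5 + 1/4*3/10 = 9/40
d_1 = (0=31/40, 1=9/40)
  d_2[0] = 31/40*4/5 + 9/40*7/10 = 311/400
  d_2[1] = 31/40*1/5 + 9/40*3/10 = 89/400
d_2 = (0=311/400, 1=89/400)
  d_3[0] = 311/400*4/5 + 89/400*7/10 = 3111/4000
  d_3[1] = 311/400*1/5 + 89/400*3/10 = 889/4000
d_3 = (0=3111/4000, 1=889/4000)
  d_4[0] = 3111/4000*4/5 + 889/4000*7/10 = 31111/40000
  d_4[1] = 3111/4000*1/5 + 889/4000*3/10 = 8889/40000
d_4 = (0=31111/40000, 1=8889/40000)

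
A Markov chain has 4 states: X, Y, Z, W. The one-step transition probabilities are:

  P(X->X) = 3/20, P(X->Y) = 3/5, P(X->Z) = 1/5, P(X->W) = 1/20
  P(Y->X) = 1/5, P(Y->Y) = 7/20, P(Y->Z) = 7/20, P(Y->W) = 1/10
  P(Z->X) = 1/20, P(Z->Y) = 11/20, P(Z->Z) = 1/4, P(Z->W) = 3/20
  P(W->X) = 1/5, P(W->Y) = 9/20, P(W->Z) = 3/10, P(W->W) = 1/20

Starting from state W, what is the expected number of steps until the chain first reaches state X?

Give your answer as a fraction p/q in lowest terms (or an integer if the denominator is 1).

Let h_i = expected steps to first reach X from state i.
Boundary: h_X = 0.
First-step equations for the other states:
  h_Y = 1 + 1/5*h_X + 7/20*h_Y + 7/20*h_Z + 1/10*h_W
  h_Z = 1 + 1/20*h_X + 11/20*h_Y + 1/4*h_Z + 3/20*h_W
  h_W = 1 + 1/5*h_X + 9/20*h_Y + 3/10*h_Z + 1/20*h_W

Substituting h_X = 0 and rearranging gives the linear system (I - Q) h = 1:
  [13/20, -7/20, -1/10] . (h_Y, h_Z, h_W) = 1
  [-11/20, 3/4, -3/20] . (h_Y, h_Z, h_W) = 1
  [-9/20, -3/10, 19/20] . (h_Y, h_Z, h_W) = 1

Solving yields:
  h_Y = 9260/1417
  h_Z = 10520/1417
  h_W = 9200/1417

Starting state is W, so the expected hitting time is h_W = 9200/1417.

Answer: 9200/1417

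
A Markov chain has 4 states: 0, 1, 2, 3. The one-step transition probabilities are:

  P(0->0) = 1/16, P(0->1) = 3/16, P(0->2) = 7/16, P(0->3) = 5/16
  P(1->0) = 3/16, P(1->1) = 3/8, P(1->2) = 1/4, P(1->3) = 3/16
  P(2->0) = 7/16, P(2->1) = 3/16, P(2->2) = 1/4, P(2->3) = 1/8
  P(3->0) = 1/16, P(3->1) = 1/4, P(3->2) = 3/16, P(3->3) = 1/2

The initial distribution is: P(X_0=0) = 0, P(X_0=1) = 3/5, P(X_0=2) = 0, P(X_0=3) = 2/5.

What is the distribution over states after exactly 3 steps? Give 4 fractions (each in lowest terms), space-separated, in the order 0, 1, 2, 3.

Answer: 1967/10240 2619/10240 5471/20480 5837/20480

Derivation:
Propagating the distribution step by step (d_{t+1} = d_t * P):
d_0 = (0=0, 1=3/5, 2=0, 3=2/5)
  d_1[0] = 0*1/16 + 3/5*3/16 + 0*7/16 + 2/5*1/16 = 11/80
  d_1[1] = 0*3/16 + 3/5*3/8 + 0*3/16 + 2/5*1/4 = 13/40
  d_1[2] = 0*7/16 + 3/5*1/4 + 0*1/4 + 2/5*3/16 = 9/40
  d_1[3] = 0*5/16 + 3/5*3/16 + 0*1/8 + 2/5*1/2 = 5/16
d_1 = (0=11/80, 1=13/40, 2=9/40, 3=5/16)
  d_2[0] = 11/80*1/16 + 13/40*3/16 + 9/40*7/16 + 5/16*1/16 = 3/16
  d_2[1] = 11/80*3/16 + 13/40*3/8 + 9/40*3/16 + 5/16*1/4 = 343/1280
  d_2[2] = 11/80*7/16 + 13/40*1/4 + 9/40*1/4 + 5/16*3/16 = 41/160
  d_2[3] = 11/80*5/16 + 13/40*3/16 + 9/40*1/8 + 5/16*1/2 = 369/1280
d_2 = (0=3/16, 1=343/1280, 2=41/160, 3=369/1280)
  d_3[0] = 3/16*1/16 + 343/1280*3/16 + 41/160*7/16 + 369/1280*1/16 = 1967/10240
  d_3[1] = 3/16*3/16 + 343/1280*3/8 + 41/160*3/16 + 369/1280*1/4 = 2619/10240
  d_3[2] = 3/16*7/16 + 343/1280*1/4 + 41/160*1/4 + 369/1280*3/16 = 5471/20480
  d_3[3] = 3/16*5/16 + 343/1280*3/16 + 41/160*1/8 + 369/1280*1/2 = 5837/20480
d_3 = (0=1967/10240, 1=2619/10240, 2=5471/20480, 3=5837/20480)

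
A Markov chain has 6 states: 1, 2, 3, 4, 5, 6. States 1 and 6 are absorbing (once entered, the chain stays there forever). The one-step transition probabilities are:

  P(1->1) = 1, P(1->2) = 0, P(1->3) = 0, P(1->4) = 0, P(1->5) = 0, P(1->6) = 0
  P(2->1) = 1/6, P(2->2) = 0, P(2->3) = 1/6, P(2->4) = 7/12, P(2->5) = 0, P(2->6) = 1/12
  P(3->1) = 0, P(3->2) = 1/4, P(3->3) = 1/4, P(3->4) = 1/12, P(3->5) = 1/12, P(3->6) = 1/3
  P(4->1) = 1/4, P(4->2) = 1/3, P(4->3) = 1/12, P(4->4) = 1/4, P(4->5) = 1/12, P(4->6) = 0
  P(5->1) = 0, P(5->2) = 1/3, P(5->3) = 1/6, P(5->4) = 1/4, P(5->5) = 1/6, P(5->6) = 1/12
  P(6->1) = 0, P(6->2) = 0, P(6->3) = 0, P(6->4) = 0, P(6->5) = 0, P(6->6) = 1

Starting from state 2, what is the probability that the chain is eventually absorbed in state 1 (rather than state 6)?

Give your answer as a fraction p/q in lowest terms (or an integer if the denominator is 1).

Answer: 571/883

Derivation:
Let a_i = P(absorbed in 1 | start in state i).
Boundary conditions: a_1 = 1, a_6 = 0.
For each transient state i, a_i = sum_j P(i->j) * a_j:
  a_2 = 1/6*a_1 + 0*a_2 + 1/6*a_3 + 7/12*a_4 + 0*a_5 + 1/12*a_6
  a_3 = 0*a_1 + 1/4*a_2 + 1/4*a_3 + 1/12*a_4 + 1/12*a_5 + 1/3*a_6
  a_4 = 1/4*a_1 + 1/3*a_2 + 1/12*a_3 + 1/4*a_4 + 1/12*a_5 + 0*a_6
  a_5 = 0*a_1 + 1/3*a_2 + 1/6*a_3 + 1/4*a_4 + 1/6*a_5 + 1/12*a_6

Substituting a_1 = 1 and a_6 = 0, rearrange to (I - Q) a = r where r[i] = P(i -> 1):
  [1, -1/6, -7/12, 0] . (a_2, a_3, a_4, a_5) = 1/6
  [-1/4, 3/4, -1/12, -1/12] . (a_2, a_3, a_4, a_5) = 0
  [-1/3, -1/12, 3/4, -1/12] . (a_2, a_3, a_4, a_5) = 1/4
  [-1/3, -1/6, -1/4, 5/6] . (a_2, a_3, a_4, a_5) = 0

Solving yields:
  a_2 = 571/883
  a_3 = 944/2649
  a_4 = 1910/2649
  a_5 = 1447/2649

Starting state is 2, so the absorption probability is a_2 = 571/883.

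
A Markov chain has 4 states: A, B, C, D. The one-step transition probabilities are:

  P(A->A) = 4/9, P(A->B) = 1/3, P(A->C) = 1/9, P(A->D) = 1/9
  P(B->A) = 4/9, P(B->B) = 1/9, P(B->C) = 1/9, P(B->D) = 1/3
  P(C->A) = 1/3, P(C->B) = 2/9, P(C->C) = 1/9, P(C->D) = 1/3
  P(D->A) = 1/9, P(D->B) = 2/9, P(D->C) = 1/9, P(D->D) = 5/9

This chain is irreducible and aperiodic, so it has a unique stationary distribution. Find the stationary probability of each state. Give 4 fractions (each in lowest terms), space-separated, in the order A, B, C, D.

The stationary distribution satisfies pi = pi * P, i.e.:
  pi_A = 4/9*pi_A + 4/9*pi_B + 1/3*pi_C + 1/9*pi_D
  pi_B = 1/3*pi_A + 1/9*pi_B + 2/9*pi_C + 2/9*pi_D
  pi_C = 1/9*pi_A + 1/9*pi_B + 1/9*pi_C + 1/9*pi_D
  pi_D = 1/9*pi_A + 1/3*pi_B + 1/3*pi_C + 5/9*pi_D
with normalization: pi_A + pi_B + pi_C + pi_D = 1.

Using the first 3 balance equations plus normalization, the linear system A*pi = b is:
  [-5/9, 4/9, 1/3, 1/9] . pi = 0
  [1/3, -8/9, 2/9, 2/9] . pi = 0
  [1/9, 1/9, -8/9, 1/9] . pi = 0
  [1, 1, 1, 1] . pi = 1

Solving yields:
  pi_A = 164/513
  pi_B = 119/513
  pi_C = 1/9
  pi_D = 173/513

Verification (pi * P):
  164/513*4/9 + 119/513*4/9 + 1/9*1/3 + 173/513*1/9 = 164/513 = pi_A  (ok)
  164/513*1/3 + 119/513*1/9 + 1/9*2/9 + 173/513*2/9 = 119/513 = pi_B  (ok)
  164/513*1/9 + 119/513*1/9 + 1/9*1/9 + 173/513*1/9 = 1/9 = pi_C  (ok)
  164/513*1/9 + 119/513*1/3 + 1/9*1/3 + 173/513*5/9 = 173/513 = pi_D  (ok)

Answer: 164/513 119/513 1/9 173/513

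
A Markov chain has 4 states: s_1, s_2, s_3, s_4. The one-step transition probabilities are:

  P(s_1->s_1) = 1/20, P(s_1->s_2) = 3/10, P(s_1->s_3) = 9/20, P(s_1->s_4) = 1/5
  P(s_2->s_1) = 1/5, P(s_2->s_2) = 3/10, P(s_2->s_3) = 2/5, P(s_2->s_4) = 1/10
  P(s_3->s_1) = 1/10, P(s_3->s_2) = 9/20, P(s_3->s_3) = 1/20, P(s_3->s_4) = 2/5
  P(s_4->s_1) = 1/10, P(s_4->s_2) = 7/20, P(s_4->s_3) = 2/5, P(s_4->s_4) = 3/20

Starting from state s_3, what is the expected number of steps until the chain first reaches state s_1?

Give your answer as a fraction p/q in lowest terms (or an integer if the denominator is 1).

Let h_i = expected steps to first reach s_1 from state i.
Boundary: h_s_1 = 0.
First-step equations for the other states:
  h_s_2 = 1 + 1/5*h_s_1 + 3/10*h_s_2 + 2/5*h_s_3 + 1/10*h_s_4
  h_s_3 = 1 + 1/10*h_s_1 + 9/20*h_s_2 + 1/20*h_s_3 + 2/5*h_s_4
  h_s_4 = 1 + 1/10*h_s_1 + 7/20*h_s_2 + 2/5*h_s_3 + 3/20*h_s_4

Substituting h_s_1 = 0 and rearranging gives the linear system (I - Q) h = 1:
  [7/10, -2/5, -1/10] . (h_s_2, h_s_3, h_s_4) = 1
  [-9/20, 19/20, -2/5] . (h_s_2, h_s_3, h_s_4) = 1
  [-7/20, -2/5, 17/20] . (h_s_2, h_s_3, h_s_4) = 1

Solving yields:
  h_s_2 = 2565/386
  h_s_3 = 2815/386
  h_s_4 = 2835/386

Starting state is s_3, so the expected hitting time is h_s_3 = 2815/386.

Answer: 2815/386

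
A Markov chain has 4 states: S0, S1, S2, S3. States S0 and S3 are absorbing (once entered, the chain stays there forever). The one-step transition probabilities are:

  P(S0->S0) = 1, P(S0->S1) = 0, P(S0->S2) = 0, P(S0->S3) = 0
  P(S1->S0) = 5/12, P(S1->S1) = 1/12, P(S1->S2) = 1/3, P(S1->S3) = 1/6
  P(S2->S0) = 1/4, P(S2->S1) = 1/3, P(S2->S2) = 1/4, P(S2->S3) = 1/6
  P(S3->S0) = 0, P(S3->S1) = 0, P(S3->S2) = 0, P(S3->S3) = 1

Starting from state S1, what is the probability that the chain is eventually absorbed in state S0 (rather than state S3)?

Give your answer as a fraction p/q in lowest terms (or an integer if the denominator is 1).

Let a_i = P(absorbed in S0 | start in state i).
Boundary conditions: a_S0 = 1, a_S3 = 0.
For each transient state i, a_i = sum_j P(i->j) * a_j:
  a_S1 = 5/12*a_S0 + 1/12*a_S1 + 1/3*a_S2 + 1/6*a_S3
  a_S2 = 1/4*a_S0 + 1/3*a_S1 + 1/4*a_S2 + 1/6*a_S3

Substituting a_S0 = 1 and a_S3 = 0, rearrange to (I - Q) a = r where r[i] = P(i -> S0):
  [11/12, -1/3] . (a_S1, a_S2) = 5/12
  [-1/3, 3/4] . (a_S1, a_S2) = 1/4

Solving yields:
  a_S1 = 57/83
  a_S2 = 53/83

Starting state is S1, so the absorption probability is a_S1 = 57/83.

Answer: 57/83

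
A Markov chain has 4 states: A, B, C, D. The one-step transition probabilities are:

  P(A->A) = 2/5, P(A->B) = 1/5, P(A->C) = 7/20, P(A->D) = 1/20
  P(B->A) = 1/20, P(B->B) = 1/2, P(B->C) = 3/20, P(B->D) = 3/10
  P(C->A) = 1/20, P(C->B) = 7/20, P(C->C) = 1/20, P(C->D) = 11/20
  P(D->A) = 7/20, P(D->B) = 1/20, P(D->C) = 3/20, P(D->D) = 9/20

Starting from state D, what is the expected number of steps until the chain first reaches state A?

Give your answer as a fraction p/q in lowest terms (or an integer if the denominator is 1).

Let h_i = expected steps to first reach A from state i.
Boundary: h_A = 0.
First-step equations for the other states:
  h_B = 1 + 1/20*h_A + 1/2*h_B + 3/20*h_C + 3/10*h_D
  h_C = 1 + 1/20*h_A + 7/20*h_B + 1/20*h_C + 11/20*h_D
  h_D = 1 + 7/20*h_A + 1/20*h_B + 3/20*h_C + 9/20*h_D

Substituting h_A = 0 and rearranging gives the linear system (I - Q) h = 1:
  [1/2, -3/20, -3/10] . (h_B, h_C, h_D) = 1
  [-7/20, 19/20, -11/20] . (h_B, h_C, h_D) = 1
  [-1/20, -3/20, 11/20] . (h_B, h_C, h_D) = 1

Solving yields:
  h_B = 935/157
  h_C = 860/157
  h_D = 605/157

Starting state is D, so the expected hitting time is h_D = 605/157.

Answer: 605/157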